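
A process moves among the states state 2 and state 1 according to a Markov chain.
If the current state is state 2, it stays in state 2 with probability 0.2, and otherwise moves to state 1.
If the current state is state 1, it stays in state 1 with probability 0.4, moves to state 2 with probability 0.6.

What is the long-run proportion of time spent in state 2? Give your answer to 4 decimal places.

0.4286

Let the stationary distribution be π with π = πP and π_1 + π_2 = 1.
π_1 = 0.2·π_1 + 0.6·π_2
Solving with the normalization constraint gives π = (0.4286, 0.5714).
So the stationary probability of state 2 is 0.4286.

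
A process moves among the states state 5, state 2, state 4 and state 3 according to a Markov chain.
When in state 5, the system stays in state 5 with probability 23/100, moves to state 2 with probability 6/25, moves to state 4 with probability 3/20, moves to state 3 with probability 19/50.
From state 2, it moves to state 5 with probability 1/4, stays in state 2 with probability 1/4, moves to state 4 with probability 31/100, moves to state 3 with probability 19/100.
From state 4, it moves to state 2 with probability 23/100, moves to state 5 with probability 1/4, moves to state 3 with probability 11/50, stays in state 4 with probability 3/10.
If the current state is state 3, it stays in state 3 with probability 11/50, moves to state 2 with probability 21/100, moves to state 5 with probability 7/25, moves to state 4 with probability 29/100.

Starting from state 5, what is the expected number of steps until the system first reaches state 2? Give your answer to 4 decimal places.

4.3696

Let t(s) be the expected number of steps to first reach state 2 from state s, with t(state 2) = 0. Conditioning on the first step:
t(state 5) = 1 + 0.23·t(state 5) + 0.15·t(state 4) + 0.38·t(state 3)
t(state 4) = 1 + 0.25·t(state 5) + 0.3·t(state 4) + 0.22·t(state 3)
t(state 3) = 1 + 0.28·t(state 5) + 0.29·t(state 4) + 0.22·t(state 3)
Solving: t(state 5) = 4.3696, t(state 4) = 4.3991, t(state 3) = 4.4862.
Expected steps from state 5 to state 2: 4.3696.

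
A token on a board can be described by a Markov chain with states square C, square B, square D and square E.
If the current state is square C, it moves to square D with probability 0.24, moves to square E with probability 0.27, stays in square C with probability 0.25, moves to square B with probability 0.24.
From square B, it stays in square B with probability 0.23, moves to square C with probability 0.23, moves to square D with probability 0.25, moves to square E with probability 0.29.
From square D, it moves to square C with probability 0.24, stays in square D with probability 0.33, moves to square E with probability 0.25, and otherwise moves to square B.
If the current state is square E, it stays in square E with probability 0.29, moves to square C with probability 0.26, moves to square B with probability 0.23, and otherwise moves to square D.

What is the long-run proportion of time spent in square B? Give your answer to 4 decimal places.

Let the stationary distribution be π with π = πP and π_1 + π_2 + π_3 + π_4 = 1.
π_1 = 0.25·π_1 + 0.23·π_2 + 0.24·π_3 + 0.26·π_4
π_2 = 0.24·π_1 + 0.23·π_2 + 0.18·π_3 + 0.23·π_4
π_3 = 0.24·π_1 + 0.25·π_2 + 0.33·π_3 + 0.22·π_4
Solving with the normalization constraint gives π = (0.2458, 0.2195, 0.2601, 0.2747).
So the stationary probability of square B is 0.2195.

0.2195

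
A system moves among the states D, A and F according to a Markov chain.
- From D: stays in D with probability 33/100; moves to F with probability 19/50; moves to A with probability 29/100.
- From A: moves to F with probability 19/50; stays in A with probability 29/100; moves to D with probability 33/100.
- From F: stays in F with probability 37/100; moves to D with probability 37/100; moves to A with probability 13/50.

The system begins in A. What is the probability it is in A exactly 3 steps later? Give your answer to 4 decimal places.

Propagate the distribution vector 3 steps from A.
After 0 steps: (0.0000, 1.0000, 0.0000)
After 1 step: (0.3300, 0.2900, 0.3800)
After 2 steps: (0.3452, 0.2786, 0.3762)
After 3 steps: (0.3450, 0.2787, 0.3762)
P(in A after 3 steps) = 0.2787

0.2787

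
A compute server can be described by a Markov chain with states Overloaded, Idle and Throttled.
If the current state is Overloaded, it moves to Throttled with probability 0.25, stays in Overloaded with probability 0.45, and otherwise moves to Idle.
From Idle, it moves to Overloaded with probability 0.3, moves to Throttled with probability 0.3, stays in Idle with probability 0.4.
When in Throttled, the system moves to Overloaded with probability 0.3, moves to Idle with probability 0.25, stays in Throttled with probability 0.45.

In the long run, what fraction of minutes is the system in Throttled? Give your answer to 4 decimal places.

Let the stationary distribution be π with π = πP and π_1 + π_2 + π_3 = 1.
π_1 = 0.45·π_1 + 0.3·π_2 + 0.3·π_3
π_2 = 0.3·π_1 + 0.4·π_2 + 0.25·π_3
Solving with the normalization constraint gives π = (0.3529, 0.3149, 0.3322).
So the stationary probability of Throttled is 0.3322.

0.3322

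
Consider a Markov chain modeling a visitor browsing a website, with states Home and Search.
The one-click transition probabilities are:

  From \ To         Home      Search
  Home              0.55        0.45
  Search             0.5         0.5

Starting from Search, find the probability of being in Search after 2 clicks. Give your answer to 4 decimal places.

0.4750

Sum over the intermediate state after 1 click:
P = P(Search→Home)·P(Home→Search) + P(Search→Search)·P(Search→Search)
  = 0.5×0.45 + 0.5×0.5
  = 0.2250 + 0.2500 = 0.4750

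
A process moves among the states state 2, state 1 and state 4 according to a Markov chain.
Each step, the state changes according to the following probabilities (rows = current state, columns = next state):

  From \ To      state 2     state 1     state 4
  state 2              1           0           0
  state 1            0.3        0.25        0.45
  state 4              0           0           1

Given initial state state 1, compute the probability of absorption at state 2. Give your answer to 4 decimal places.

Let h(s) be the probability of absorption at state 2 starting from transient state s. Then h(state 2) = 1 and h(state 4) = 0. By first-step analysis:
h(state 1) = 0.3·1 + 0.25·h(state 1) + 0.45·0
Solving: h(state 1) = 0.4000.
Starting from state 1, the probability is 0.4000.

0.4000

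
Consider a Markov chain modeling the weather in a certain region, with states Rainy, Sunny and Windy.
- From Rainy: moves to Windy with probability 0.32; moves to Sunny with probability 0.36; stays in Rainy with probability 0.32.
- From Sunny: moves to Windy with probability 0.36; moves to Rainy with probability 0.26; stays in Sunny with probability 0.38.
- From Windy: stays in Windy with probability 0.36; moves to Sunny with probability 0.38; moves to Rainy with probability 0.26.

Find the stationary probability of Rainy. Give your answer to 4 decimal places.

0.2766

Let the stationary distribution be π with π = πP and π_1 + π_2 + π_3 = 1.
π_1 = 0.32·π_1 + 0.26·π_2 + 0.26·π_3
π_2 = 0.36·π_1 + 0.38·π_2 + 0.38·π_3
Solving with the normalization constraint gives π = (0.2766, 0.3745, 0.3489).
So the stationary probability of Rainy is 0.2766.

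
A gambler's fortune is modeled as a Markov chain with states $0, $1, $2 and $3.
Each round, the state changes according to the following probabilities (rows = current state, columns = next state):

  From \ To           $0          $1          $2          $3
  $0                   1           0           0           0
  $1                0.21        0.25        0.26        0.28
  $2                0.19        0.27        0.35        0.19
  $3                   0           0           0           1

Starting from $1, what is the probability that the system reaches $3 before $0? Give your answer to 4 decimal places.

Let h(s) be the probability of absorption at $3 starting from transient state s. Then h($3) = 1 and h($0) = 0. By first-step analysis:
h($1) = 0.21·0 + 0.25·h($1) + 0.26·h($2) + 0.28·1
h($2) = 0.19·0 + 0.27·h($1) + 0.35·h($2) + 0.19·1
Solving: h($1) = 0.5545, h($2) = 0.5226.
Starting from $1, the probability is 0.5545.

0.5545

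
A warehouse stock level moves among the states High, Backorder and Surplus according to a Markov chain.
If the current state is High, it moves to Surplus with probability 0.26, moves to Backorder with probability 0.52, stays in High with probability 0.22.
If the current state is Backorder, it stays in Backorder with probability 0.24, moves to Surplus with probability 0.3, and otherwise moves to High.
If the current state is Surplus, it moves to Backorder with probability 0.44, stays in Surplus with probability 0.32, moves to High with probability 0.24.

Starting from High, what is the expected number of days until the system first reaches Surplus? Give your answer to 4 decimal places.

3.6199

Let t(s) be the expected number of days to first reach Surplus from state s, with t(Surplus) = 0. Conditioning on the first day:
t(High) = 1 + 0.22·t(High) + 0.52·t(Backorder)
t(Backorder) = 1 + 0.46·t(High) + 0.24·t(Backorder)
Solving: t(High) = 3.6199, t(Backorder) = 3.5068.
Expected days from High to Surplus: 3.6199.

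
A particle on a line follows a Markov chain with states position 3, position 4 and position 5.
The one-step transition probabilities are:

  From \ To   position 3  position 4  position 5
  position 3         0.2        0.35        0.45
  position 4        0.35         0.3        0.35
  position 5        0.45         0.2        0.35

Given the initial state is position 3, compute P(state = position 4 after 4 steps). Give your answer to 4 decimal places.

0.2780

Propagate the distribution vector 4 steps from position 3.
After 0 steps: (1.0000, 0.0000, 0.0000)
After 1 step: (0.2000, 0.3500, 0.4500)
After 2 steps: (0.3650, 0.2650, 0.3700)
After 3 steps: (0.3323, 0.2813, 0.3865)
After 4 steps: (0.3388, 0.2780, 0.3832)
P(in position 4 after 4 steps) = 0.2780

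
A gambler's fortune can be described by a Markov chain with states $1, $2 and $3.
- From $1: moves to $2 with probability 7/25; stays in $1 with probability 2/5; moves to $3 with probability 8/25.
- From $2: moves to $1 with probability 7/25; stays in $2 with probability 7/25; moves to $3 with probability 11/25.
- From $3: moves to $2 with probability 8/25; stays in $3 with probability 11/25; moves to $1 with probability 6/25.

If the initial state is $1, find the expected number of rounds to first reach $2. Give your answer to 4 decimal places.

Let t(s) be the expected number of rounds to first reach $2 from state s, with t($2) = 0. Conditioning on the first round:
t($1) = 1 + 0.4·t($1) + 0.32·t($3)
t($3) = 1 + 0.24·t($1) + 0.44·t($3)
Solving: t($1) = 3.3951, t($3) = 3.2407.
Expected rounds from $1 to $2: 3.3951.

3.3951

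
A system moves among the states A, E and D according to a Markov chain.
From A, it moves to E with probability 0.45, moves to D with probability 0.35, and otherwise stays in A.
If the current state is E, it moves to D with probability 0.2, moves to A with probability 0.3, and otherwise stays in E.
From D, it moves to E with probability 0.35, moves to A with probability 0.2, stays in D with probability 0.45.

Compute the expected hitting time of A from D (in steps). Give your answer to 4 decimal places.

4.1463

Let t(s) be the expected number of steps to first reach A from state s, with t(A) = 0. Conditioning on the first step:
t(E) = 1 + 0.5·t(E) + 0.2·t(D)
t(D) = 1 + 0.35·t(E) + 0.45·t(D)
Solving: t(E) = 3.6585, t(D) = 4.1463.
Expected steps from D to A: 4.1463.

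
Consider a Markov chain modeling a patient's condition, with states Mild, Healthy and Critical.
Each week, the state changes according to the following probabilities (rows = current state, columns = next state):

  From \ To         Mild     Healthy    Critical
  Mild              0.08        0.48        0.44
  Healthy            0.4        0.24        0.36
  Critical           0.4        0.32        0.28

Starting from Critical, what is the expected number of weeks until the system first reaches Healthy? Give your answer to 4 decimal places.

Let t(s) be the expected number of weeks to first reach Healthy from state s, with t(Healthy) = 0. Conditioning on the first week:
t(Mild) = 1 + 0.08·t(Mild) + 0.44·t(Critical)
t(Critical) = 1 + 0.4·t(Mild) + 0.28·t(Critical)
Solving: t(Mild) = 2.3849, t(Critical) = 2.7138.
Expected weeks from Critical to Healthy: 2.7138.

2.7138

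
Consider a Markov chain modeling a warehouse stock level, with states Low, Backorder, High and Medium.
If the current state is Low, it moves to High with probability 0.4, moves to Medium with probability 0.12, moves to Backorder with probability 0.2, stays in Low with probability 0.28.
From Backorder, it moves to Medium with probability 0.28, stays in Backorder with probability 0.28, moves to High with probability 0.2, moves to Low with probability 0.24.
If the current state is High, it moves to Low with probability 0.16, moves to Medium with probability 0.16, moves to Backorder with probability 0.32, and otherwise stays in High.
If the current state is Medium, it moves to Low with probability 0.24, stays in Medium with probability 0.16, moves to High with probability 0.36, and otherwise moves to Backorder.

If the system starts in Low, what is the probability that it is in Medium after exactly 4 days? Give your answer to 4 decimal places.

0.1834

Propagate the distribution vector 4 days from Low.
After 0 days: (1.0000, 0.0000, 0.0000, 0.0000)
After 1 day: (0.2800, 0.2000, 0.4000, 0.1200)
After 2 days: (0.2192, 0.2688, 0.3392, 0.1728)
After 3 days: (0.2216, 0.2691, 0.3258, 0.1835)
After 4 days: (0.2228, 0.2680, 0.3258, 0.1834)
P(in Medium after 4 days) = 0.1834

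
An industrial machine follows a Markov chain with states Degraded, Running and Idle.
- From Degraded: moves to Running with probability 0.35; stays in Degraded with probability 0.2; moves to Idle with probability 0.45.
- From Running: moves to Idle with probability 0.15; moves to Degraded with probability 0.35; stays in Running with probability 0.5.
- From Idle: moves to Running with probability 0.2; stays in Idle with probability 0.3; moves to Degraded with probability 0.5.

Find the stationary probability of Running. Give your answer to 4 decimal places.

0.3592

Let the stationary distribution be π with π = πP and π_1 + π_2 + π_3 = 1.
π_1 = 0.2·π_1 + 0.35·π_2 + 0.5·π_3
π_2 = 0.35·π_1 + 0.5·π_2 + 0.2·π_3
Solving with the normalization constraint gives π = (0.3432, 0.3592, 0.2976).
So the stationary probability of Running is 0.3592.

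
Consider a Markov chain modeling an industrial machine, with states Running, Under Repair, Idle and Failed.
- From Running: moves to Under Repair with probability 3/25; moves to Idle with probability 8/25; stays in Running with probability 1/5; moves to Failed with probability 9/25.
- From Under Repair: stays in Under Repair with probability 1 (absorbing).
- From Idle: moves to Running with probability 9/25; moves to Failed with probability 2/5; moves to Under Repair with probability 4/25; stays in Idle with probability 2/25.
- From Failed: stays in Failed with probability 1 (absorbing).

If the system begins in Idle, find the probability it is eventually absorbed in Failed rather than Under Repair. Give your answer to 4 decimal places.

Let h(s) be the probability of absorption at Failed starting from transient state s. Then h(Failed) = 1 and h(Under Repair) = 0. By first-step analysis:
h(Running) = 0.2·h(Running) + 0.12·0 + 0.32·h(Idle) + 0.36·1
h(Idle) = 0.36·h(Running) + 0.16·0 + 0.08·h(Idle) + 0.4·1
Solving: h(Running) = 0.7397, h(Idle) = 0.7242.
Starting from Idle, the probability is 0.7242.

0.7242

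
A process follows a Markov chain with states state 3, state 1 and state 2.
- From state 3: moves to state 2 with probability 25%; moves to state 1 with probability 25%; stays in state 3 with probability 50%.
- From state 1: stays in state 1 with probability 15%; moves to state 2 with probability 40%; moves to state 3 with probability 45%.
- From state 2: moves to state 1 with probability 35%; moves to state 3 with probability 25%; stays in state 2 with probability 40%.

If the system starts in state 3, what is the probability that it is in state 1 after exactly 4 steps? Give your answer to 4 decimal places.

0.2579

Propagate the distribution vector 4 steps from state 3.
After 0 steps: (1.0000, 0.0000, 0.0000)
After 1 step: (0.5000, 0.2500, 0.2500)
After 2 steps: (0.4250, 0.2500, 0.3250)
After 3 steps: (0.4063, 0.2575, 0.3363)
After 4 steps: (0.4031, 0.2579, 0.3391)
P(in state 1 after 4 steps) = 0.2579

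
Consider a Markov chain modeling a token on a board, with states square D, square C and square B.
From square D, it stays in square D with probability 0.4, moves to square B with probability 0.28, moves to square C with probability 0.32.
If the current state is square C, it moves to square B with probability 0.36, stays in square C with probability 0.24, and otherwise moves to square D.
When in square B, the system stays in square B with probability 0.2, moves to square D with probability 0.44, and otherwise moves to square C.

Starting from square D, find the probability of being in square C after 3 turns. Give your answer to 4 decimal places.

0.3069

Propagate the distribution vector 3 turns from square D.
After 0 turns: (1.0000, 0.0000, 0.0000)
After 1 turn: (0.4000, 0.3200, 0.2800)
After 2 turns: (0.4112, 0.3056, 0.2832)
After 3 turns: (0.4113, 0.3069, 0.2818)
P(in square C after 3 turns) = 0.3069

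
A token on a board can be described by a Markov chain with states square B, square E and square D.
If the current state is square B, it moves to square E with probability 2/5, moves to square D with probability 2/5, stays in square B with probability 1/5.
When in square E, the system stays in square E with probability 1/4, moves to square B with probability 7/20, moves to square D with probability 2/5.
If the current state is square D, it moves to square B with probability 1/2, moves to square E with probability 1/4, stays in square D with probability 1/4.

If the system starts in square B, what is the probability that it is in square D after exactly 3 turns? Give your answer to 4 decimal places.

0.3490

Propagate the distribution vector 3 turns from square B.
After 0 turns: (1.0000, 0.0000, 0.0000)
After 1 turn: (0.2000, 0.4000, 0.4000)
After 2 turns: (0.3800, 0.2800, 0.3400)
After 3 turns: (0.3440, 0.3070, 0.3490)
P(in square D after 3 turns) = 0.3490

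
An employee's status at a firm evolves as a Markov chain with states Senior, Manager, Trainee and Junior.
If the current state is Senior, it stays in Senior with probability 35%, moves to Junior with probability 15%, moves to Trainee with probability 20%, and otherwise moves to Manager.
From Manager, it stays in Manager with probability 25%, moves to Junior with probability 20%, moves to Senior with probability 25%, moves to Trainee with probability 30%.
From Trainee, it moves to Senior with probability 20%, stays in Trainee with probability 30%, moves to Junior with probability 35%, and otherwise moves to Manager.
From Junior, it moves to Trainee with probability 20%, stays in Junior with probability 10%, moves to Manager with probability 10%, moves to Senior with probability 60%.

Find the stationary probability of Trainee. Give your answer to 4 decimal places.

Let the stationary distribution be π with π = πP and π_1 + π_2 + π_3 + π_4 = 1.
π_1 = 0.35·π_1 + 0.25·π_2 + 0.2·π_3 + 0.6·π_4
π_2 = 0.3·π_1 + 0.25·π_2 + 0.15·π_3 + 0.1·π_4
π_3 = 0.2·π_1 + 0.3·π_2 + 0.3·π_3 + 0.2·π_4
Solving with the normalization constraint gives π = (0.3418, 0.2125, 0.2458, 0.1998).
So the stationary probability of Trainee is 0.2458.

0.2458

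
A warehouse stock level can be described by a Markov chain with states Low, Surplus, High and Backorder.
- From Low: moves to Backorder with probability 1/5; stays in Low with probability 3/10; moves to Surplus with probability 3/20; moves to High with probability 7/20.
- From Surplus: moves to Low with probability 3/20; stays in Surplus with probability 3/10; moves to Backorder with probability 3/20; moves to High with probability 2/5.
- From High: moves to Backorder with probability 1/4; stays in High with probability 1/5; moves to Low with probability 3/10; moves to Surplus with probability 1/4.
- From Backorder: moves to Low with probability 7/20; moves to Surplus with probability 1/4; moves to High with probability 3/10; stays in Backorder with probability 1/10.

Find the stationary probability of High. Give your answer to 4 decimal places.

Let the stationary distribution be π with π = πP and π_1 + π_2 + π_3 + π_4 = 1.
π_1 = 0.3·π_1 + 0.15·π_2 + 0.3·π_3 + 0.35·π_4
π_2 = 0.15·π_1 + 0.3·π_2 + 0.25·π_3 + 0.25·π_4
π_3 = 0.35·π_1 + 0.4·π_2 + 0.2·π_3 + 0.3·π_4
Solving with the normalization constraint gives π = (0.2741, 0.2343, 0.3065, 0.1851).
So the stationary probability of High is 0.3065.

0.3065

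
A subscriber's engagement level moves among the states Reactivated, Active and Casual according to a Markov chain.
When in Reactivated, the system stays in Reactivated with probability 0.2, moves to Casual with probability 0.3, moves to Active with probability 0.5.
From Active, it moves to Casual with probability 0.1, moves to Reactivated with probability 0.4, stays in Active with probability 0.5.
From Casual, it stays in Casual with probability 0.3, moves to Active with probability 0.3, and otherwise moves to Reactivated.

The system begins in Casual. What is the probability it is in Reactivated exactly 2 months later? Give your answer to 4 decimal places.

0.3200

Sum over the intermediate state after 1 month:
P = P(Casual→Reactivated)·P(Reactivated→Reactivated) + P(Casual→Active)·P(Active→Reactivated) + P(Casual→Casual)·P(Casual→Reactivated)
  = 0.4×0.2 + 0.3×0.4 + 0.3×0.4
  = 0.0800 + 0.1200 + 0.1200 = 0.3200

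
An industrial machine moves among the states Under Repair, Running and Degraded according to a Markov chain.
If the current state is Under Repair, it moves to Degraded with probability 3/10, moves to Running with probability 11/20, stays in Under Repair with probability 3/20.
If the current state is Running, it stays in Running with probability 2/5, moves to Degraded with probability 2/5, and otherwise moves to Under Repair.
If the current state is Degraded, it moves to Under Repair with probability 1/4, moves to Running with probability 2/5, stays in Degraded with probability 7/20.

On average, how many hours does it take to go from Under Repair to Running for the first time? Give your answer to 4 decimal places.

Let t(s) be the expected number of hours to first reach Running from state s, with t(Running) = 0. Conditioning on the first hour:
t(Under Repair) = 1 + 0.15·t(Under Repair) + 0.3·t(Degraded)
t(Degraded) = 1 + 0.25·t(Under Repair) + 0.35·t(Degraded)
Solving: t(Under Repair) = 1.9895, t(Degraded) = 2.3037.
Expected hours from Under Repair to Running: 1.9895.

1.9895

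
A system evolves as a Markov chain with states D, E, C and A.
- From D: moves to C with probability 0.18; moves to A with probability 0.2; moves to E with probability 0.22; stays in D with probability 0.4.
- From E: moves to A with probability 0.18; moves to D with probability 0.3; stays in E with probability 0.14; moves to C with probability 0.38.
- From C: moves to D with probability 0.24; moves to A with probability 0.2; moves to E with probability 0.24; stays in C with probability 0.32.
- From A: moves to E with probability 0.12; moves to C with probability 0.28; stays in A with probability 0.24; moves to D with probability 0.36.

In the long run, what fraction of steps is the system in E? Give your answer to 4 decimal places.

Let the stationary distribution be π with π = πP and π_1 + π_2 + π_3 + π_4 = 1.
π_1 = 0.4·π_1 + 0.3·π_2 + 0.24·π_3 + 0.36·π_4
π_2 = 0.22·π_1 + 0.14·π_2 + 0.24·π_3 + 0.12·π_4
π_3 = 0.18·π_1 + 0.38·π_2 + 0.32·π_3 + 0.28·π_4
Solving with the normalization constraint gives π = (0.3285, 0.1899, 0.2772, 0.2044).
So the stationary probability of E is 0.1899.

0.1899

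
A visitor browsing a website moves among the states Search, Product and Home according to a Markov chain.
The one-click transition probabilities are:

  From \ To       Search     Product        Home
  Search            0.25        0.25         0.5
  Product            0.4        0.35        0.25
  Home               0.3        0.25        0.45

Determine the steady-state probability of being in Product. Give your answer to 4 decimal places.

0.2778

Let the stationary distribution be π with π = πP and π_1 + π_2 + π_3 = 1.
π_1 = 0.25·π_1 + 0.4·π_2 + 0.3·π_3
π_2 = 0.25·π_1 + 0.35·π_2 + 0.25·π_3
Solving with the normalization constraint gives π = (0.3122, 0.2778, 0.4101).
So the stationary probability of Product is 0.2778.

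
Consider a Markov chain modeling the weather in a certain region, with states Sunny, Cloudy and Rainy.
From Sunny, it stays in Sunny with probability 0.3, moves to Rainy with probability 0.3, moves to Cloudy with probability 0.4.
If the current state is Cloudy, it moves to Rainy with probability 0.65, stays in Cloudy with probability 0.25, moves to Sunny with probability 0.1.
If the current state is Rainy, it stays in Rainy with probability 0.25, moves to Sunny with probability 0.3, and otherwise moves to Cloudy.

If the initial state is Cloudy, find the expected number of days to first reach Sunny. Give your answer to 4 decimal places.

5.1852

Let t(s) be the expected number of days to first reach Sunny from state s, with t(Sunny) = 0. Conditioning on the first day:
t(Cloudy) = 1 + 0.25·t(Cloudy) + 0.65·t(Rainy)
t(Rainy) = 1 + 0.45·t(Cloudy) + 0.25·t(Rainy)
Solving: t(Cloudy) = 5.1852, t(Rainy) = 4.4444.
Expected days from Cloudy to Sunny: 5.1852.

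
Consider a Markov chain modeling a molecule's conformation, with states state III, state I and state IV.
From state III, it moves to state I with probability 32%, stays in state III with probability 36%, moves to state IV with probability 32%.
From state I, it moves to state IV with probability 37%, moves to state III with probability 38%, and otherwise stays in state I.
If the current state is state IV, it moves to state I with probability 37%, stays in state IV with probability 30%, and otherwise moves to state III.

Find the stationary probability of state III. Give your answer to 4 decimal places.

Let the stationary distribution be π with π = πP and π_1 + π_2 + π_3 = 1.
π_1 = 0.36·π_1 + 0.38·π_2 + 0.33·π_3
π_2 = 0.32·π_1 + 0.25·π_2 + 0.37·π_3
Solving with the normalization constraint gives π = (0.3564, 0.3144, 0.3291).
So the stationary probability of state III is 0.3564.

0.3564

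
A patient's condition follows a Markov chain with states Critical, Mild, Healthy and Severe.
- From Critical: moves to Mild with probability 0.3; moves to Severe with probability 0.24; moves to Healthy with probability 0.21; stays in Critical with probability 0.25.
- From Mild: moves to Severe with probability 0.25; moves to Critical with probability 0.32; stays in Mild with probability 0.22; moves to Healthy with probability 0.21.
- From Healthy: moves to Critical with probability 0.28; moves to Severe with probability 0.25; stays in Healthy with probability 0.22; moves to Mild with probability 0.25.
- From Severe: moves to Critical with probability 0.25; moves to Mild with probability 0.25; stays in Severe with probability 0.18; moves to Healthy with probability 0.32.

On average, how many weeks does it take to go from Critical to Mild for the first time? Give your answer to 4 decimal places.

3.6141

Let t(s) be the expected number of weeks to first reach Mild from state s, with t(Mild) = 0. Conditioning on the first week:
t(Critical) = 1 + 0.25·t(Critical) + 0.21·t(Healthy) + 0.24·t(Severe)
t(Healthy) = 1 + 0.28·t(Critical) + 0.22·t(Healthy) + 0.25·t(Severe)
t(Severe) = 1 + 0.25·t(Critical) + 0.32·t(Healthy) + 0.18·t(Severe)
Solving: t(Critical) = 3.6141, t(Healthy) = 3.7986, t(Severe) = 3.8038.
Expected weeks from Critical to Mild: 3.6141.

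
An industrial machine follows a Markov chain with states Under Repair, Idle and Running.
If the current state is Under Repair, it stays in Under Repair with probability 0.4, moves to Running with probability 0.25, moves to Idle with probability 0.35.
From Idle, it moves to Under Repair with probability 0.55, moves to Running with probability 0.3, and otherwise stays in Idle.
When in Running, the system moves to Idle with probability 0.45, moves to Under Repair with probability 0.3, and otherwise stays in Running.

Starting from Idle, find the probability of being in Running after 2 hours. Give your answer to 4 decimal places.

Sum over the intermediate state after 1 hour:
P = P(Idle→Under Repair)·P(Under Repair→Running) + P(Idle→Idle)·P(Idle→Running) + P(Idle→Running)·P(Running→Running)
  = 0.55×0.25 + 0.15×0.3 + 0.3×0.25
  = 0.1375 + 0.0450 + 0.0750 = 0.2575

0.2575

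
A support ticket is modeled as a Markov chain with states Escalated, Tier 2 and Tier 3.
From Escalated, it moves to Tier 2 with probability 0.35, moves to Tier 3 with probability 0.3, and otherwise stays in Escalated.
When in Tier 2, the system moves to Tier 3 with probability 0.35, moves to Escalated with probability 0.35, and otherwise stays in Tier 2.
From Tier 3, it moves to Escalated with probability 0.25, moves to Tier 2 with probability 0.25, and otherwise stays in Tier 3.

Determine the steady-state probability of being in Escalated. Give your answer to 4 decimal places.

Let the stationary distribution be π with π = πP and π_1 + π_2 + π_3 = 1.
π_1 = 0.35·π_1 + 0.35·π_2 + 0.25·π_3
π_2 = 0.35·π_1 + 0.3·π_2 + 0.25·π_3
Solving with the normalization constraint gives π = (0.3107, 0.2959, 0.3935).
So the stationary probability of Escalated is 0.3107.

0.3107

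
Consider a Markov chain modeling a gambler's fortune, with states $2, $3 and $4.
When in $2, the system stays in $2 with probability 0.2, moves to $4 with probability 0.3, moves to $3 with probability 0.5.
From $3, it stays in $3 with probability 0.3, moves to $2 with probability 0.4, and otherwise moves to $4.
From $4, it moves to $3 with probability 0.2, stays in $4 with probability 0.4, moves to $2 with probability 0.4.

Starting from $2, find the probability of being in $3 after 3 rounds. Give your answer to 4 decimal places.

Propagate the distribution vector 3 rounds from $2.
After 0 rounds: (1.0000, 0.0000, 0.0000)
After 1 round: (0.2000, 0.5000, 0.3000)
After 2 rounds: (0.3600, 0.3100, 0.3300)
After 3 rounds: (0.3280, 0.3390, 0.3330)
P(in $3 after 3 rounds) = 0.3390

0.3390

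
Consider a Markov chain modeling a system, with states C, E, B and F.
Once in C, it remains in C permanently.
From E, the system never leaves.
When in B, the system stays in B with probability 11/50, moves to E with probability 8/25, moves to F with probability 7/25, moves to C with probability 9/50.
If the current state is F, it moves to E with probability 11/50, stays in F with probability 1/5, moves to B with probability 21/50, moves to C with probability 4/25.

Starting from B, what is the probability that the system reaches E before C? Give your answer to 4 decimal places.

0.6272

Let h(s) be the probability of absorption at E starting from transient state s. Then h(E) = 1 and h(C) = 0. By first-step analysis:
h(B) = 0.18·0 + 0.32·1 + 0.22·h(B) + 0.28·h(F)
h(F) = 0.16·0 + 0.22·1 + 0.42·h(B) + 0.2·h(F)
Solving: h(B) = 0.6272, h(F) = 0.6043.
Starting from B, the probability is 0.6272.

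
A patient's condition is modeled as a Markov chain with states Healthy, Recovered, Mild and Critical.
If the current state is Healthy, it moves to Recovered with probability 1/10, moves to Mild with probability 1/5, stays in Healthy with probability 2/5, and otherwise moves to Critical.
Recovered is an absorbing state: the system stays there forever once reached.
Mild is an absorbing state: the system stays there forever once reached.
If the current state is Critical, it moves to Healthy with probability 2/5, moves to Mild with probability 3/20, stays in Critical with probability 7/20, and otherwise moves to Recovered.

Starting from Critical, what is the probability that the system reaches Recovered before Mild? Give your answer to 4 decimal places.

0.3704

Let h(s) be the probability of absorption at Recovered starting from transient state s. Then h(Recovered) = 1 and h(Mild) = 0. By first-step analysis:
h(Healthy) = 0.4·h(Healthy) + 0.1·1 + 0.2·0 + 0.3·h(Critical)
h(Critical) = 0.4·h(Healthy) + 0.1·1 + 0.15·0 + 0.35·h(Critical)
Solving: h(Healthy) = 0.3519, h(Critical) = 0.3704.
Starting from Critical, the probability is 0.3704.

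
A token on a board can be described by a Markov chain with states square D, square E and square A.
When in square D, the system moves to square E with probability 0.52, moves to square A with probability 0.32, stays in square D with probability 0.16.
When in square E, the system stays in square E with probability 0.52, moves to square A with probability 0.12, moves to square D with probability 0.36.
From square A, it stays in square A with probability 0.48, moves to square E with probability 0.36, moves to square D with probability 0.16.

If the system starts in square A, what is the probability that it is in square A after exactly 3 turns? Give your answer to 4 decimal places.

Propagate the distribution vector 3 turns from square A.
After 0 turns: (0.0000, 0.0000, 1.0000)
After 1 turn: (0.1600, 0.3600, 0.4800)
After 2 turns: (0.2320, 0.4432, 0.3248)
After 3 turns: (0.2486, 0.4680, 0.2833)
P(in square A after 3 turns) = 0.2833

0.2833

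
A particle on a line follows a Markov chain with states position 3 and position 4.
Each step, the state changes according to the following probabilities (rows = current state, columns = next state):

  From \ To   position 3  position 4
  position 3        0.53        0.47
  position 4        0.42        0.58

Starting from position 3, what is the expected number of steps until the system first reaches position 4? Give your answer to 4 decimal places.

2.1277

Let t(s) be the expected number of steps to first reach position 4 from state s, with t(position 4) = 0. Conditioning on the first step:
t(position 3) = 1 + 0.53·t(position 3)
Solving: t(position 3) = 2.1277.
Expected steps from position 3 to position 4: 2.1277.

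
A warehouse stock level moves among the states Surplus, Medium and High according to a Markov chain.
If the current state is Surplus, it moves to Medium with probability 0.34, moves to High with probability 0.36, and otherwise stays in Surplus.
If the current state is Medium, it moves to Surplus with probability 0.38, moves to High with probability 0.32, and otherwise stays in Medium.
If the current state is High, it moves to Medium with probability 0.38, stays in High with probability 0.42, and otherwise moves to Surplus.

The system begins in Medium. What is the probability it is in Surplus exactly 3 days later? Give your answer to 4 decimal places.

Propagate the distribution vector 3 days from Medium.
After 0 days: (0.0000, 1.0000, 0.0000)
After 1 day: (0.3800, 0.3000, 0.3200)
After 2 days: (0.2920, 0.3408, 0.3672)
After 3 days: (0.2905, 0.3411, 0.3684)
P(in Surplus after 3 days) = 0.2905

0.2905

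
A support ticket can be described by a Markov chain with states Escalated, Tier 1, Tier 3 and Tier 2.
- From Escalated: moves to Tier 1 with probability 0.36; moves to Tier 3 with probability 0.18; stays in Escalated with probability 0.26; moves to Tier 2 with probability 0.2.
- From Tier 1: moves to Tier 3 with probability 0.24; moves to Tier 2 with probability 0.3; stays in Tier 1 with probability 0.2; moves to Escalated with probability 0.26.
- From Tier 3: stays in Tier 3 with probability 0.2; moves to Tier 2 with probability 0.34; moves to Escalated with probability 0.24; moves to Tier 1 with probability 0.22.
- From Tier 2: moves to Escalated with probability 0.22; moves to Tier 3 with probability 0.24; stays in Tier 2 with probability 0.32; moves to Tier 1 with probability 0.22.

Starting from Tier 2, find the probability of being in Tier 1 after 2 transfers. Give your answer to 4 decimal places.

0.2464

Propagate the distribution vector 2 transfers from Tier 2.
After 0 transfers: (0.0000, 0.0000, 0.0000, 1.0000)
After 1 transfer: (0.2200, 0.2200, 0.2400, 0.3200)
After 2 transfers: (0.2424, 0.2464, 0.2172, 0.2940)
P(in Tier 1 after 2 transfers) = 0.2464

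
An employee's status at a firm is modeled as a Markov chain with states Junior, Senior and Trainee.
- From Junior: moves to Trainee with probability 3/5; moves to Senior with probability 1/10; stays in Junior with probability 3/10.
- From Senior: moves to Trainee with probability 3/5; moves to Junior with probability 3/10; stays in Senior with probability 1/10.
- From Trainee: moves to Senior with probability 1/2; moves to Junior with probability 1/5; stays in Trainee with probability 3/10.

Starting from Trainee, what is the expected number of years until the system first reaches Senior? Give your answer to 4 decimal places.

2.4324

Let t(s) be the expected number of years to first reach Senior from state s, with t(Senior) = 0. Conditioning on the first year:
t(Junior) = 1 + 0.3·t(Junior) + 0.6·t(Trainee)
t(Trainee) = 1 + 0.2·t(Junior) + 0.3·t(Trainee)
Solving: t(Junior) = 3.5135, t(Trainee) = 2.4324.
Expected years from Trainee to Senior: 2.4324.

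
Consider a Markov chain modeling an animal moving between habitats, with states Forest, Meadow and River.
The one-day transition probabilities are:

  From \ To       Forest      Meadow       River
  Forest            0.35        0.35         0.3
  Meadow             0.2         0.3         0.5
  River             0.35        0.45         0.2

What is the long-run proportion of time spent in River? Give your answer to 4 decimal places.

Let the stationary distribution be π with π = πP and π_1 + π_2 + π_3 = 1.
π_1 = 0.35·π_1 + 0.2·π_2 + 0.35·π_3
π_2 = 0.35·π_1 + 0.3·π_2 + 0.45·π_3
Solving with the normalization constraint gives π = (0.2952, 0.3656, 0.3392).
So the stationary probability of River is 0.3392.

0.3392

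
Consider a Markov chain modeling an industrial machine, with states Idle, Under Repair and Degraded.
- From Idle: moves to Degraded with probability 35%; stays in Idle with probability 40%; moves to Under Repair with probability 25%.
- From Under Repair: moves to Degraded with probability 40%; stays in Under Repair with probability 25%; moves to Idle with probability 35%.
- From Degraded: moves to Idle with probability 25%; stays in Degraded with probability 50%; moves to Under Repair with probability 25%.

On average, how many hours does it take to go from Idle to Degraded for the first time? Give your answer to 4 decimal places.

2.7586

Let t(s) be the expected number of hours to first reach Degraded from state s, with t(Degraded) = 0. Conditioning on the first hour:
t(Idle) = 1 + 0.4·t(Idle) + 0.25·t(Under Repair)
t(Under Repair) = 1 + 0.35·t(Idle) + 0.25·t(Under Repair)
Solving: t(Idle) = 2.7586, t(Under Repair) = 2.6207.
Expected hours from Idle to Degraded: 2.7586.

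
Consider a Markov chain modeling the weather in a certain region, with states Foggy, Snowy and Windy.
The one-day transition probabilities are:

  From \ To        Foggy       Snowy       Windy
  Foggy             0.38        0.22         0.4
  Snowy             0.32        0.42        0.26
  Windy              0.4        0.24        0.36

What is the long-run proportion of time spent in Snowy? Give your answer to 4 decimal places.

Let the stationary distribution be π with π = πP and π_1 + π_2 + π_3 = 1.
π_1 = 0.38·π_1 + 0.32·π_2 + 0.4·π_3
π_2 = 0.22·π_1 + 0.42·π_2 + 0.24·π_3
Solving with the normalization constraint gives π = (0.3699, 0.2837, 0.3464).
So the stationary probability of Snowy is 0.2837.

0.2837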